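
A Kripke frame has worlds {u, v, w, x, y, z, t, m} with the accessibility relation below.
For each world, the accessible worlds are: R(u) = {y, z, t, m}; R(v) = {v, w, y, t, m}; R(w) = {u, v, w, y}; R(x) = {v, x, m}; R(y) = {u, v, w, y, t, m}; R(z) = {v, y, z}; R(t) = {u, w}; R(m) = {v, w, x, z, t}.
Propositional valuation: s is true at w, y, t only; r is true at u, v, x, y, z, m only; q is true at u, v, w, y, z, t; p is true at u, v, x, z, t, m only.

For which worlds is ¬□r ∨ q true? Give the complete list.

u, v, w, y, z, t, m

Let φ = ¬□r ∨ q. Evaluate φ at each world:
  u (successors {y, z, t, m}): φ is true.
  v (successors {v, w, y, t, m}): φ is true.
  w (successors {u, v, w, y}): φ is true.
  x (successors {v, x, m}): φ is false.
  y (successors {u, v, w, y, t, m}): φ is true.
  z (successors {v, y, z}): φ is true.
  t (successors {u, w}): φ is true.
  m (successors {v, w, x, z, t}): φ is true.
For instance, at m:
  At m: ¬□r is true, q is false, so ¬□r ∨ q is true.
    At m: □r is false, so ¬□r is true.
      At m: □r requires r at every successor {v, w, x, z, t}.
        r fails at w, so □r is false at m.
Satisfying worlds: {u, v, w, y, z, t, m}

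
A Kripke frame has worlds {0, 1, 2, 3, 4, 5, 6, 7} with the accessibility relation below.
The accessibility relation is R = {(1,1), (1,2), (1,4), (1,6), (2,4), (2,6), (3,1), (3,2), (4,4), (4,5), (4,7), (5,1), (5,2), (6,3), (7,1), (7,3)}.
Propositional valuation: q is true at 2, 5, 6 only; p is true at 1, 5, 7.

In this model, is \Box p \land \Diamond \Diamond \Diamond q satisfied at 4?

At 4: \Box p is false, \Diamond \Diamond \Diamond q is true, so \Box p \land \Diamond \Diamond \Diamond q is false.
  At 4: \Box p requires p at every successor {4, 5, 7}.
    p fails at 4, so \Box p is false at 4.
  At 4: \Diamond \Diamond \Diamond q requires \Diamond \Diamond q at some successor in {4, 5, 7}.
    \Diamond \Diamond q holds at 4, so \Diamond \Diamond \Diamond q is true at 4.
      At 4: \Diamond \Diamond q requires \Diamond q at some successor in {4, 5, 7}.
        \Diamond q holds at 4, so \Diamond \Diamond q is true at 4.

No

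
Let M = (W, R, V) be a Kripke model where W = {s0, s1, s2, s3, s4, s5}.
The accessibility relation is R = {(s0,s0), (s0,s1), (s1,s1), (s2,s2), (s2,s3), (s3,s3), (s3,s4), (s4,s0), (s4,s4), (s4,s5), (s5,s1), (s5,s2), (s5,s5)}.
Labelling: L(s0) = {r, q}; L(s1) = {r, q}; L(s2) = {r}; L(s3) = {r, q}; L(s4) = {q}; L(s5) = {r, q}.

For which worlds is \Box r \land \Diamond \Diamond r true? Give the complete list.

s0, s1, s2, s5

Let φ = \Box r \land \Diamond \Diamond r. Evaluate φ at each world:
  s0 (successors {s0, s1}): φ is true.
  s1 (successors {s1}): φ is true.
  s2 (successors {s2, s3}): φ is true.
  s3 (successors {s3, s4}): φ is false.
  s4 (successors {s0, s4, s5}): φ is false.
  s5 (successors {s1, s2, s5}): φ is true.
For instance, at s1:
  At s1: \Box r is true, \Diamond \Diamond r is true, so \Box r \land \Diamond \Diamond r is true.
    At s1: \Box r requires r at every successor {s1}.
      At s1: r is true.
    So \Box r is true at s1.
    At s1: \Diamond \Diamond r requires \Diamond r at some successor in {s1}.
      \Diamond r holds at s1, so \Diamond \Diamond r is true at s1.
Satisfying worlds: {s0, s1, s2, s5}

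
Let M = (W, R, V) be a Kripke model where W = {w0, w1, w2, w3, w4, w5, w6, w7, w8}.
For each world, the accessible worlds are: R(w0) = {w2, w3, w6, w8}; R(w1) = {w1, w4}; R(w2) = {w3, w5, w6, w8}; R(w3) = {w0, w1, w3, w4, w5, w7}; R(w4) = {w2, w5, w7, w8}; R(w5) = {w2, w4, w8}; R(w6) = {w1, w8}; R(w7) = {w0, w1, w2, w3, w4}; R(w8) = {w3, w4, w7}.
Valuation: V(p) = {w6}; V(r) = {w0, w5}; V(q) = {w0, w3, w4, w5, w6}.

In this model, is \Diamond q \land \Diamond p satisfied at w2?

Yes

At w2: \Diamond q is true, \Diamond p is true, so \Diamond q \land \Diamond p is true.
  At w2: \Diamond q requires q at some successor in {w3, w5, w6, w8}.
    q holds at w3, so \Diamond q is true at w2.
  At w2: \Diamond p requires p at some successor in {w3, w5, w6, w8}.
    p holds at w6, so \Diamond p is true at w2.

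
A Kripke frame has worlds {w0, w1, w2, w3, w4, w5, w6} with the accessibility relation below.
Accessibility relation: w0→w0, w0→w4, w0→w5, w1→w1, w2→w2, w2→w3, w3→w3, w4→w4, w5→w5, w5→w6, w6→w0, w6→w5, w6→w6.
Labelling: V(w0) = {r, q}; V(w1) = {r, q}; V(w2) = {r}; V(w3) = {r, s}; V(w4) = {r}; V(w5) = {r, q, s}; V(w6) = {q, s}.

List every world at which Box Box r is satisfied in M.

w1, w2, w3, w4

Let φ = Box Box r. Evaluate φ at each world:
  w0 (successors {w0, w4, w5}): φ is false.
  w1 (successors {w1}): φ is true.
  w2 (successors {w2, w3}): φ is true.
  w3 (successors {w3}): φ is true.
  w4 (successors {w4}): φ is true.
  w5 (successors {w5, w6}): φ is false.
  w6 (successors {w0, w5, w6}): φ is false.
For instance, at w4:
  At w4: Box Box r requires Box r at every successor {w4}.
      At w4: Box r requires r at every successor {w4}.
        At w4: r is true.
      So Box r is true at w4.
  So Box Box r is true at w4.
Satisfying worlds: {w1, w2, w3, w4}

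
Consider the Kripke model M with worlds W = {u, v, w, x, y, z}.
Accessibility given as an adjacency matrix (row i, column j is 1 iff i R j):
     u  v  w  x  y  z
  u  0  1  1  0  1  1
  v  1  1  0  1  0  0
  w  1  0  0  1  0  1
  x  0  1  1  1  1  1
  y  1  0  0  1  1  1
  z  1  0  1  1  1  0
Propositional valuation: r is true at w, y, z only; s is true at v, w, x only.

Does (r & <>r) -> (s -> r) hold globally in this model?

Let φ = (r & <>r) -> (s -> r). Evaluate φ at each world:
  u (successors {v, w, y, z}): φ is true.
  v (successors {u, v, x}): φ is true.
  w (successors {u, x, z}): φ is true.
  x (successors {v, w, x, y, z}): φ is true.
  y (successors {u, x, y, z}): φ is true.
  z (successors {u, w, x, y}): φ is true.
For instance, at v:
  At v: r & <>r is false, s -> r is false, so (r & <>r) -> (s -> r) is true.
    At v: r is false, <>r is false, so r & <>r is false.
      At v: <>r requires r at some successor in {u, v, x}.
        At u: r is false.
        At v: r is false.
        At x: r is false.
      So <>r is false at v.

Yes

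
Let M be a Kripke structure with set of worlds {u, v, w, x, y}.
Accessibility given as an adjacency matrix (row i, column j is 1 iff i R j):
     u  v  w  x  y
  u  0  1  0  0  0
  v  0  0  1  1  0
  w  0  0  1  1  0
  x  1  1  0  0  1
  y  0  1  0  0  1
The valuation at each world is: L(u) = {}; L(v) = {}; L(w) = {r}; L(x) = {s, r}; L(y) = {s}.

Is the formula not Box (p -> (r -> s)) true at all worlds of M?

Let φ = not Box (p -> (r -> s)). Evaluate φ at each world:
  u (successors {v}): φ is false.
  v (successors {w, x}): φ is false.
  w (successors {w, x}): φ is false.
  x (successors {u, v, y}): φ is false.
  y (successors {v, y}): φ is false.
Detail at u (counterexample):
  At u: Box (p -> (r -> s)) is true, so not Box (p -> (r -> s)) is false.
    At u: Box (p -> (r -> s)) requires p -> (r -> s) at every successor {v}.
      At v: p -> (r -> s) is true.
    So Box (p -> (r -> s)) is true at u.

No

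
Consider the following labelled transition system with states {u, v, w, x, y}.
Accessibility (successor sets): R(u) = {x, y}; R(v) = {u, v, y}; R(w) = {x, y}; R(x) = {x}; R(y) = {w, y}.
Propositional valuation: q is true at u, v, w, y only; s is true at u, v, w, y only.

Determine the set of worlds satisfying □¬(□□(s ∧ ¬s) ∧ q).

u, v, w, x, y

Let φ = □¬(□□(s ∧ ¬s) ∧ q). Evaluate φ at each world:
  u (successors {x, y}): φ is true.
  v (successors {u, v, y}): φ is true.
  w (successors {x, y}): φ is true.
  x (successors {x}): φ is true.
  y (successors {w, y}): φ is true.
For instance, at v:
  At v: □¬(□□(s ∧ ¬s) ∧ q) requires ¬(□□(s ∧ ¬s) ∧ q) at every successor {u, v, y}.
      At u: □□(s ∧ ¬s) ∧ q is false, so ¬(□□(s ∧ ¬s) ∧ q) is true.
      At v: □□(s ∧ ¬s) ∧ q is false, so ¬(□□(s ∧ ¬s) ∧ q) is true.
      At y: □□(s ∧ ¬s) ∧ q is false, so ¬(□□(s ∧ ¬s) ∧ q) is true.
  So □¬(□□(s ∧ ¬s) ∧ q) is true at v.
Satisfying worlds: {u, v, w, x, y}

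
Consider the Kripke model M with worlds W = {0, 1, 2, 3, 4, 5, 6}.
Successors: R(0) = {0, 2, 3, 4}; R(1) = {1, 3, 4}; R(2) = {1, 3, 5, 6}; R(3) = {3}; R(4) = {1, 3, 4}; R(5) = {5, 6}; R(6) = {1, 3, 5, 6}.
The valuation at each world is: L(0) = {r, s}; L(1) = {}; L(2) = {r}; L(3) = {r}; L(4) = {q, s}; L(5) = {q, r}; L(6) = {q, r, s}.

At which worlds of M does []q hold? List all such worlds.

5

Recall that []ψ holds at a world iff ψ holds at every accessible world, and <>ψ holds iff ψ holds at some accessible world.
Let φ = []q. Evaluate φ at each world:
  0 (successors {0, 2, 3, 4}): φ is false.
  1 (successors {1, 3, 4}): φ is false.
  2 (successors {1, 3, 5, 6}): φ is false.
  3 (successors {3}): φ is false.
  4 (successors {1, 3, 4}): φ is false.
  5 (successors {5, 6}): φ is true.
  6 (successors {1, 3, 5, 6}): φ is false.
For instance, at 3:
  At 3: []q requires q at every successor {3}.
    q fails at 3, so []q is false at 3.
Satisfying worlds: {5}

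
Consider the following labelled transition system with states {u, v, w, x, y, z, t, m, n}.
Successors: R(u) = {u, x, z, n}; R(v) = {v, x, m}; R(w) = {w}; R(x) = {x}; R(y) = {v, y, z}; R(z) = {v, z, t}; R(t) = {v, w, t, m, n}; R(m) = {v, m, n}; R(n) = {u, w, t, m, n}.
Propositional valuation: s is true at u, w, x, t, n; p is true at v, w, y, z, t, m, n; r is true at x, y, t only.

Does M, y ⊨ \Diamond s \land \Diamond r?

At y: \Diamond s is false, \Diamond r is true, so \Diamond s \land \Diamond r is false.
  At y: \Diamond s requires s at some successor in {v, y, z}.
    At v: s is false.
    At y: s is false.
    At z: s is false.
  So \Diamond s is false at y.
  At y: \Diamond r requires r at some successor in {v, y, z}.
    r holds at y, so \Diamond r is true at y.

No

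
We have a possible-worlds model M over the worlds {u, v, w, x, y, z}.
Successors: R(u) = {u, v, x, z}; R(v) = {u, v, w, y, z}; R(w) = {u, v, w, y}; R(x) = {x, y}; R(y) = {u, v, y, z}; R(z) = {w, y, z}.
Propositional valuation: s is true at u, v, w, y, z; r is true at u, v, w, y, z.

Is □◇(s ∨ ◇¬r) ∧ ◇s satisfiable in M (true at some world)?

Let φ = □◇(s ∨ ◇¬r) ∧ ◇s. Evaluate φ at each world:
  u (successors {u, v, x, z}): φ is true.
  v (successors {u, v, w, y, z}): φ is true.
  w (successors {u, v, w, y}): φ is true.
  x (successors {x, y}): φ is true.
  y (successors {u, v, y, z}): φ is true.
  z (successors {w, y, z}): φ is true.
Detail at u (witness):
  At u: □◇(s ∨ ◇¬r) is true, ◇s is true, so □◇(s ∨ ◇¬r) ∧ ◇s is true.
    At u: □◇(s ∨ ◇¬r) requires ◇(s ∨ ◇¬r) at every successor {u, v, x, z}.
      At u: ◇(s ∨ ◇¬r) is true.
      At v: ◇(s ∨ ◇¬r) is true.
      At x: ◇(s ∨ ◇¬r) is true.
      At z: ◇(s ∨ ◇¬r) is true.
    So □◇(s ∨ ◇¬r) is true at u.
    At u: ◇s requires s at some successor in {u, v, x, z}.
      s holds at u, so ◇s is true at u.

Yes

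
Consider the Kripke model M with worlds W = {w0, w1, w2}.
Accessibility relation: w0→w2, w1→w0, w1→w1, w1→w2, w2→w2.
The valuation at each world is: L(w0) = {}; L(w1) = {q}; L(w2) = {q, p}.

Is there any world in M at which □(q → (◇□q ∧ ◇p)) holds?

Yes

Recall that □ψ holds at a world iff ψ holds at every accessible world, and ◇ψ holds iff ψ holds at some accessible world.
Let φ = □(q → (◇□q ∧ ◇p)). Evaluate φ at each world:
  w0 (successors {w2}): φ is true.
  w1 (successors {w0, w1, w2}): φ is true.
  w2 (successors {w2}): φ is true.
Detail at w0 (witness):
  At w0: □(q → (◇□q ∧ ◇p)) requires q → (◇□q ∧ ◇p) at every successor {w2}.
      At w2: q is true, ◇□q ∧ ◇p is true, so q → (◇□q ∧ ◇p) is true.
  So □(q → (◇□q ∧ ◇p)) is true at w0.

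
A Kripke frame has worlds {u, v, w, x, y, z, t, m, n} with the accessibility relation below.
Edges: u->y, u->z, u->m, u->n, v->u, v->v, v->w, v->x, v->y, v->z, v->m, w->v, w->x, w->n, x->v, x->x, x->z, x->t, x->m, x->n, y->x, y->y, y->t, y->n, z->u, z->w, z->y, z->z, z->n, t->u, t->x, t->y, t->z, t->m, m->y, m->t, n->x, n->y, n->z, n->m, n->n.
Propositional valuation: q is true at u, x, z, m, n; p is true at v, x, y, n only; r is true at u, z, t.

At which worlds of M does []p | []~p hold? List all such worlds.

Let φ = []p | []~p. Evaluate φ at each world:
  u (successors {y, z, m, n}): φ is false.
  v (successors {u, v, w, x, y, z, m}): φ is false.
  w (successors {v, x, n}): φ is true.
  x (successors {v, x, z, t, m, n}): φ is false.
  y (successors {x, y, t, n}): φ is false.
  z (successors {u, w, y, z, n}): φ is false.
  t (successors {u, x, y, z, m}): φ is false.
  m (successors {y, t}): φ is false.
  n (successors {x, y, z, m, n}): φ is false.
For instance, at n:
  At n: []p is false, []~p is false, so []p | []~p is false.
    At n: []p requires p at every successor {x, y, z, m, n}.
      p fails at z, so []p is false at n.
    At n: []~p requires ~p at every successor {x, y, z, m, n}.
      ~p fails at x, so []~p is false at n.
Satisfying worlds: {w}

w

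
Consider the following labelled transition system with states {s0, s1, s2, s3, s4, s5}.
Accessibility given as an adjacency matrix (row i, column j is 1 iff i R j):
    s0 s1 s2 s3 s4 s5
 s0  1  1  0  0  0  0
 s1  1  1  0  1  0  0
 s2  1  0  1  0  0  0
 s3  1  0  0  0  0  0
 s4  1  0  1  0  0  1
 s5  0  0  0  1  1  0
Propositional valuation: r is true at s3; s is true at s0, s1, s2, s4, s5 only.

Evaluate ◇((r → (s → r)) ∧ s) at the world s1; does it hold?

At s1: ◇((r → (s → r)) ∧ s) requires (r → (s → r)) ∧ s at some successor in {s0, s1, s3}.
  (r → (s → r)) ∧ s holds at s0, so ◇((r → (s → r)) ∧ s) is true at s1.

Yes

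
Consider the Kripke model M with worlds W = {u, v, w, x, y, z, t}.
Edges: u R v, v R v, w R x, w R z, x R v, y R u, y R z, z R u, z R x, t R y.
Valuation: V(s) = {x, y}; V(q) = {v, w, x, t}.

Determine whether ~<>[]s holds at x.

Yes

Recall that []ψ holds at a world iff ψ holds at every accessible world, and <>ψ holds iff ψ holds at some accessible world.
At x: <>[]s is false, so ~<>[]s is true.
  At x: <>[]s requires []s at some successor in {v}.
    At v: []s is false.
  So <>[]s is false at x.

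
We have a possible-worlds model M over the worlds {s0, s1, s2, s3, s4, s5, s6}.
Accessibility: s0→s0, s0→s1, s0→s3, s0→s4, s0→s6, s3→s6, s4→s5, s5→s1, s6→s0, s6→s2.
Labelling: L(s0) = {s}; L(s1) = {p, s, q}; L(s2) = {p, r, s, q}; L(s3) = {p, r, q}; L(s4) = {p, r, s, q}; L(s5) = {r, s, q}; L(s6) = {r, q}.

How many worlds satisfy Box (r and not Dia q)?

2

Let φ = Box (r and not Dia q). Evaluate φ at each world:
  s0 (successors {s0, s1, s3, s4, s6}): φ is false.
  s1 (successors ∅): φ is true.
  s2 (successors ∅): φ is true.
  s3 (successors {s6}): φ is false.
  s4 (successors {s5}): φ is false.
  s5 (successors {s1}): φ is false.
  s6 (successors {s0, s2}): φ is false.
For instance, at s4:
  At s4: Box (r and not Dia q) requires r and not Dia q at every successor {s5}.
    r and not Dia q fails at s5, so Box (r and not Dia q) is false at s4.
      At s5: r is true, not Dia q is false, so r and not Dia q is false.
Satisfying worlds: {s1, s2}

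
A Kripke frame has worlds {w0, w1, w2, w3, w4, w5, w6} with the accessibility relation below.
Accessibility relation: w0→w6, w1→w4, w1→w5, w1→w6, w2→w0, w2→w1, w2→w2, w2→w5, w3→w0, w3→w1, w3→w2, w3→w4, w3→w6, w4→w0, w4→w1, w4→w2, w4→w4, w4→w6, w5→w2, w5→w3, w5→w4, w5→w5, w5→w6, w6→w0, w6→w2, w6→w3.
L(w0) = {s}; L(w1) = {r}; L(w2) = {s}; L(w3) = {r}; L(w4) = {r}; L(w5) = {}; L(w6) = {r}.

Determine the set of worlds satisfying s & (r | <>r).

Let φ = s & (r | <>r). Evaluate φ at each world:
  w0 (successors {w6}): φ is true.
  w1 (successors {w4, w5, w6}): φ is false.
  w2 (successors {w0, w1, w2, w5}): φ is true.
  w3 (successors {w0, w1, w2, w4, w6}): φ is false.
  w4 (successors {w0, w1, w2, w4, w6}): φ is false.
  w5 (successors {w2, w3, w4, w5, w6}): φ is false.
  w6 (successors {w0, w2, w3}): φ is false.
For instance, at w3:
  At w3: s is false, r | <>r is true, so s & (r | <>r) is false.
    At w3: r is true, <>r is true, so r | <>r is true.
      At w3: <>r requires r at some successor in {w0, w1, w2, w4, w6}.
        r holds at w1, so <>r is true at w3.
Satisfying worlds: {w0, w2}

w0, w2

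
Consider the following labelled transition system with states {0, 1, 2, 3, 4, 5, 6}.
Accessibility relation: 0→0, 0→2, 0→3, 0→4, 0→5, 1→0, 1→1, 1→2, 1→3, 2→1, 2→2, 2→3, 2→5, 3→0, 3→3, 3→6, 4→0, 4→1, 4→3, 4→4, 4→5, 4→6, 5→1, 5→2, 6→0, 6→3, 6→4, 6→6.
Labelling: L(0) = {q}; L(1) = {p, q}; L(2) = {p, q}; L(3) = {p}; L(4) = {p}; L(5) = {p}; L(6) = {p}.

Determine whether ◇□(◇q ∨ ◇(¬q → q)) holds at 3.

Yes

At 3: ◇□(◇q ∨ ◇(¬q → q)) requires □(◇q ∨ ◇(¬q → q)) at some successor in {0, 3, 6}.
  □(◇q ∨ ◇(¬q → q)) holds at 0, so ◇□(◇q ∨ ◇(¬q → q)) is true at 3.
    At 0: □(◇q ∨ ◇(¬q → q)) requires ◇q ∨ ◇(¬q → q) at every successor {0, 2, 3, 4, 5}.
      At 0: ◇q ∨ ◇(¬q → q) is true.
      At 2: ◇q ∨ ◇(¬q → q) is true.
      At 3: ◇q ∨ ◇(¬q → q) is true.
      At 4: ◇q ∨ ◇(¬q → q) is true.
      At 5: ◇q ∨ ◇(¬q → q) is true.
    So □(◇q ∨ ◇(¬q → q)) is true at 0.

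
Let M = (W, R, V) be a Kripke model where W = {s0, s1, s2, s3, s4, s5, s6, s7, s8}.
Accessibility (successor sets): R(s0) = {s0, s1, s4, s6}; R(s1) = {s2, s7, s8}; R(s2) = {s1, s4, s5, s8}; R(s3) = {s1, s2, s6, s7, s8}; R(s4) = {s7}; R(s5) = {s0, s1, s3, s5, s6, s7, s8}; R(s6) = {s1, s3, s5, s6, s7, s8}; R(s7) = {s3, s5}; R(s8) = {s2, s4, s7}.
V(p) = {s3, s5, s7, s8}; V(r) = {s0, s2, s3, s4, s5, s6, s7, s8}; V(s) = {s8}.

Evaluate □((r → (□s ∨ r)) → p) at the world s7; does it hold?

Yes

At s7: □((r → (□s ∨ r)) → p) requires (r → (□s ∨ r)) → p at every successor {s3, s5}.
    At s3: r → (□s ∨ r) is true, p is true, so (r → (□s ∨ r)) → p is true.
      At s3: r is true, □s ∨ r is true, so r → (□s ∨ r) is true.
    At s5: r → (□s ∨ r) is true, p is true, so (r → (□s ∨ r)) → p is true.
      At s5: r is true, □s ∨ r is true, so r → (□s ∨ r) is true.
So □((r → (□s ∨ r)) → p) is true at s7.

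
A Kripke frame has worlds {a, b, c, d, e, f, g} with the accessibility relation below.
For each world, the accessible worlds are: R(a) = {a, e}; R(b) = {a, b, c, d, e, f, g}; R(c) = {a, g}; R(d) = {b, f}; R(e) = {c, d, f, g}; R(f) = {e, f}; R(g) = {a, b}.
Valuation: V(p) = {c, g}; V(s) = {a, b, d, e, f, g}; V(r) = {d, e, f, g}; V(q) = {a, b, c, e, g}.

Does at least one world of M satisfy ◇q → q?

Let φ = ◇q → q. Evaluate φ at each world:
  a (successors {a, e}): φ is true.
  b (successors {a, b, c, d, e, f, g}): φ is true.
  c (successors {a, g}): φ is true.
  d (successors {b, f}): φ is false.
  e (successors {c, d, f, g}): φ is true.
  f (successors {e, f}): φ is false.
  g (successors {a, b}): φ is true.
Detail at a (witness):
  At a: ◇q is true, q is true, so ◇q → q is true.
    At a: ◇q requires q at some successor in {a, e}.
      q holds at a, so ◇q is true at a.

Yes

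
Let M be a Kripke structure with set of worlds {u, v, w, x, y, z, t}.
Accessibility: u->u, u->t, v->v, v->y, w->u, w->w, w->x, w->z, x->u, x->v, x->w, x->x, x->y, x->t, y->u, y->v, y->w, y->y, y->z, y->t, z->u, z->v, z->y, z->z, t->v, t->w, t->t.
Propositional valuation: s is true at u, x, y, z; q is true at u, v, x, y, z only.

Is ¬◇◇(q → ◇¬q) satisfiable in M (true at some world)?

Let φ = ¬◇◇(q → ◇¬q). Evaluate φ at each world:
  u (successors {u, t}): φ is false.
  v (successors {v, y}): φ is false.
  w (successors {u, w, x, z}): φ is false.
  x (successors {u, v, w, x, y, t}): φ is false.
  y (successors {u, v, w, y, z, t}): φ is false.
  z (successors {u, v, y, z}): φ is false.
  t (successors {v, w, t}): φ is false.
For instance, at x:
  At x: ◇◇(q → ◇¬q) is true, so ¬◇◇(q → ◇¬q) is false.
    At x: ◇◇(q → ◇¬q) requires ◇(q → ◇¬q) at some successor in {u, v, w, x, y, t}.
      ◇(q → ◇¬q) holds at u, so ◇◇(q → ◇¬q) is true at x.

No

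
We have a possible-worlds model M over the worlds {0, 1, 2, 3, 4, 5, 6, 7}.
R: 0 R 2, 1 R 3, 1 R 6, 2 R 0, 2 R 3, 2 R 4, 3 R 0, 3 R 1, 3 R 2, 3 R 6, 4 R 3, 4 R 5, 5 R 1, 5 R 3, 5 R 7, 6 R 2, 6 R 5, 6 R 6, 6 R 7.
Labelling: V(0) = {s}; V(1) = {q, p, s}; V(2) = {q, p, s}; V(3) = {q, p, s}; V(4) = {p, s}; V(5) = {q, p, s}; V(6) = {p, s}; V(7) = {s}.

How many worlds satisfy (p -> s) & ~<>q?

1

Let φ = (p -> s) & ~<>q. Evaluate φ at each world:
  0 (successors {2}): φ is false.
  1 (successors {3, 6}): φ is false.
  2 (successors {0, 3, 4}): φ is false.
  3 (successors {0, 1, 2, 6}): φ is false.
  4 (successors {3, 5}): φ is false.
  5 (successors {1, 3, 7}): φ is false.
  6 (successors {2, 5, 6, 7}): φ is false.
  7 (successors ∅): φ is true.
For instance, at 6:
  At 6: p -> s is true, ~<>q is false, so (p -> s) & ~<>q is false.
    At 6: <>q is true, so ~<>q is false.
      At 6: <>q requires q at some successor in {2, 5, 6, 7}.
        q holds at 2, so <>q is true at 6.
Satisfying worlds: {7}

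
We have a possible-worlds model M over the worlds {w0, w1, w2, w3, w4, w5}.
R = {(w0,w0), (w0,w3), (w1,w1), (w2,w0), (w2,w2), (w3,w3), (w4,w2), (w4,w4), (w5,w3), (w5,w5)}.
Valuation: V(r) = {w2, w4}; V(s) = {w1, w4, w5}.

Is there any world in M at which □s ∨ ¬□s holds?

Let φ = □s ∨ ¬□s. Evaluate φ at each world:
  w0 (successors {w0, w3}): φ is true.
  w1 (successors {w1}): φ is true.
  w2 (successors {w0, w2}): φ is true.
  w3 (successors {w3}): φ is true.
  w4 (successors {w2, w4}): φ is true.
  w5 (successors {w3, w5}): φ is true.
Detail at w0 (witness):
  At w0: □s is false, ¬□s is true, so □s ∨ ¬□s is true.
    At w0: □s requires s at every successor {w0, w3}.
      s fails at w0, so □s is false at w0.
    At w0: □s is false, so ¬□s is true.
      At w0: □s requires s at every successor {w0, w3}.
        s fails at w0, so □s is false at w0.

Yes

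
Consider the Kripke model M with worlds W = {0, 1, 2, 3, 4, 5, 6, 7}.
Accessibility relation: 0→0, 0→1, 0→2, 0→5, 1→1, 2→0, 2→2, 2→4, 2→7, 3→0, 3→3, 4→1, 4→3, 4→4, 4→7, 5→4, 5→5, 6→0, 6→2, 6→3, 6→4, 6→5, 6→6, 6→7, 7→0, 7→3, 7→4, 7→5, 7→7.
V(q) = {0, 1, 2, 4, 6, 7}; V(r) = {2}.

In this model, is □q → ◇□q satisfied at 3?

Yes

At 3: □q is false, ◇□q is false, so □q → ◇□q is true.
  At 3: □q requires q at every successor {0, 3}.
    q fails at 3, so □q is false at 3.
  At 3: ◇□q requires □q at some successor in {0, 3}.
    At 0: □q is false.
    At 3: □q is false.
  So ◇□q is false at 3.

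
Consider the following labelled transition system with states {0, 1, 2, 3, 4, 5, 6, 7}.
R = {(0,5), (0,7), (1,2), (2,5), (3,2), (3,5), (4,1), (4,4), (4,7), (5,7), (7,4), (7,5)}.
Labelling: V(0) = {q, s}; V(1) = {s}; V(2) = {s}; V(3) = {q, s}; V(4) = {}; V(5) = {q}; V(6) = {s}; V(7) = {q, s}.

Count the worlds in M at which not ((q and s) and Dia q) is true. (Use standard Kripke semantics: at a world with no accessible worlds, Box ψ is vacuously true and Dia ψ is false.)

Recall that Dia ψ holds at a world iff ψ holds at some accessible world.
Let φ = not ((q and s) and Dia q). Evaluate φ at each world:
  0 (successors {5, 7}): φ is false.
  1 (successors {2}): φ is true.
  2 (successors {5}): φ is true.
  3 (successors {2, 5}): φ is false.
  4 (successors {1, 4, 7}): φ is true.
  5 (successors {7}): φ is true.
  6 (successors ∅): φ is true.
  7 (successors {4, 5}): φ is false.
For instance, at 5:
  At 5: (q and s) and Dia q is false, so not ((q and s) and Dia q) is true.
    At 5: q and s is false, Dia q is true, so (q and s) and Dia q is false.
      At 5: Dia q requires q at some successor in {7}.
        q holds at 7, so Dia q is true at 5.
Satisfying worlds: {1, 2, 4, 5, 6}

5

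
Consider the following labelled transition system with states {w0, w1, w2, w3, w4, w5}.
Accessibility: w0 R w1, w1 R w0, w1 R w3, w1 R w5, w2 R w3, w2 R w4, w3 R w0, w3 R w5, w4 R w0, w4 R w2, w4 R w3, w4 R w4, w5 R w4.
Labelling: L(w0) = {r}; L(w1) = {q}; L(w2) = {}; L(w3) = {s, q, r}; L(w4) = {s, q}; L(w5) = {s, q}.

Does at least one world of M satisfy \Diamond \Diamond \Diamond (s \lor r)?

Yes

Let φ = \Diamond \Diamond \Diamond (s \lor r). Evaluate φ at each world:
  w0 (successors {w1}): φ is true.
  w1 (successors {w0, w3, w5}): φ is true.
  w2 (successors {w3, w4}): φ is true.
  w3 (successors {w0, w5}): φ is true.
  w4 (successors {w0, w2, w3, w4}): φ is true.
  w5 (successors {w4}): φ is true.
Detail at w0 (witness):
  At w0: \Diamond \Diamond \Diamond (s \lor r) requires \Diamond \Diamond (s \lor r) at some successor in {w1}.
    \Diamond \Diamond (s \lor r) holds at w1, so \Diamond \Diamond \Diamond (s \lor r) is true at w0.
      At w1: \Diamond \Diamond (s \lor r) requires \Diamond (s \lor r) at some successor in {w0, w3, w5}.
        \Diamond (s \lor r) holds at w3, so \Diamond \Diamond (s \lor r) is true at w1.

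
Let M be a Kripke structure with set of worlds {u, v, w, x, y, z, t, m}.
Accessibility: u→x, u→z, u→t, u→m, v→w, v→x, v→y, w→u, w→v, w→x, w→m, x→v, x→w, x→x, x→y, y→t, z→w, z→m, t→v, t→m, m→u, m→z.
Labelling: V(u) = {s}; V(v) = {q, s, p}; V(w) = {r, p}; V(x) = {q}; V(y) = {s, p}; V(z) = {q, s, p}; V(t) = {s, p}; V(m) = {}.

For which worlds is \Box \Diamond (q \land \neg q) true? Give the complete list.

none

Let φ = \Box \Diamond (q \land \neg q). Evaluate φ at each world:
  u (successors {x, z, t, m}): φ is false.
  v (successors {w, x, y}): φ is false.
  w (successors {u, v, x, m}): φ is false.
  x (successors {v, w, x, y}): φ is false.
  y (successors {t}): φ is false.
  z (successors {w, m}): φ is false.
  t (successors {v, m}): φ is false.
  m (successors {u, z}): φ is false.
For instance, at m:
  At m: \Box \Diamond (q \land \neg q) requires \Diamond (q \land \neg q) at every successor {u, z}.
    \Diamond (q \land \neg q) fails at u, so \Box \Diamond (q \land \neg q) is false at m.
      At u: \Diamond (q \land \neg q) requires q \land \neg q at some successor in {x, z, t, m}.
        At x: q \land \neg q is false.
        At z: q \land \neg q is false.
        At t: q \land \neg q is false.
        At m: q \land \neg q is false.
      So \Diamond (q \land \neg q) is false at u.
Satisfying worlds: none.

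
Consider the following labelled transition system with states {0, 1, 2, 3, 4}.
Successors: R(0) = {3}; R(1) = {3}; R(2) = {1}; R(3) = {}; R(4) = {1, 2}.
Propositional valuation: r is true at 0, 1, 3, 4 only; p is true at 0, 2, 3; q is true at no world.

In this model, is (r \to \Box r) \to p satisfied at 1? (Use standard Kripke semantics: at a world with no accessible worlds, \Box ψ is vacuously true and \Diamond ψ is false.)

At 1: r \to \Box r is true, p is false, so (r \to \Box r) \to p is false.
  At 1: r is true, \Box r is true, so r \to \Box r is true.
    At 1: \Box r requires r at every successor {3}.
      At 3: r is true.
    So \Box r is true at 1.

No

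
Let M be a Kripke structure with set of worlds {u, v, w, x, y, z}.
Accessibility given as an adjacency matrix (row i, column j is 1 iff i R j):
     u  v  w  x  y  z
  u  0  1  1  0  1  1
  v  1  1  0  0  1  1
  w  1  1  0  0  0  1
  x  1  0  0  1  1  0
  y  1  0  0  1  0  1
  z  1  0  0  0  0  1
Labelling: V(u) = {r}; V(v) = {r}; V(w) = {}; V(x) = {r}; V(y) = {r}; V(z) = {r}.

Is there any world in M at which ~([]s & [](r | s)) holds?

Recall that []ψ holds at a world iff ψ holds at every accessible world, and <>ψ holds iff ψ holds at some accessible world.
Let φ = ~([]s & [](r | s)). Evaluate φ at each world:
  u (successors {v, w, y, z}): φ is true.
  v (successors {u, v, y, z}): φ is true.
  w (successors {u, v, z}): φ is true.
  x (successors {u, x, y}): φ is true.
  y (successors {u, x, z}): φ is true.
  z (successors {u, z}): φ is true.
Detail at u (witness):
  At u: []s & [](r | s) is false, so ~([]s & [](r | s)) is true.
    At u: []s is false, [](r | s) is false, so []s & [](r | s) is false.
      At u: []s requires s at every successor {v, w, y, z}.
        s fails at v, so []s is false at u.
      At u: [](r | s) requires r | s at every successor {v, w, y, z}.
        r | s fails at w, so [](r | s) is false at u.

Yes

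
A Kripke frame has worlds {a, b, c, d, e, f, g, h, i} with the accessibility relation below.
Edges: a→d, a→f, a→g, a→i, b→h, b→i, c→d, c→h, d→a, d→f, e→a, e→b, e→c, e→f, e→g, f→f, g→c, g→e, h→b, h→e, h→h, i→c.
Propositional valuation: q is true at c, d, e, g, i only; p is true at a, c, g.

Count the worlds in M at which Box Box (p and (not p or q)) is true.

Let φ = Box Box (p and (not p or q)). Evaluate φ at each world:
  a (successors {d, f, g, i}): φ is false.
  b (successors {h, i}): φ is false.
  c (successors {d, h}): φ is false.
  d (successors {a, f}): φ is false.
  e (successors {a, b, c, f, g}): φ is false.
  f (successors {f}): φ is false.
  g (successors {c, e}): φ is false.
  h (successors {b, e, h}): φ is false.
  i (successors {c}): φ is false.
For instance, at a:
  At a: Box Box (p and (not p or q)) requires Box (p and (not p or q)) at every successor {d, f, g, i}.
    Box (p and (not p or q)) fails at d, so Box Box (p and (not p or q)) is false at a.
      At d: Box (p and (not p or q)) requires p and (not p or q) at every successor {a, f}.
        p and (not p or q) fails at a, so Box (p and (not p or q)) is false at d.
Satisfying worlds: none.

0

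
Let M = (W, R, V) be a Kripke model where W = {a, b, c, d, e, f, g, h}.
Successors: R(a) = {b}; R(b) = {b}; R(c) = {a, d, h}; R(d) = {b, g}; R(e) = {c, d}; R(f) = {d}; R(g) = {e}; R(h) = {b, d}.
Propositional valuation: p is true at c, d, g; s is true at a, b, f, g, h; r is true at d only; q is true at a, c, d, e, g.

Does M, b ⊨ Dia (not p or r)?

Yes

Recall that Dia ψ holds at a world iff ψ holds at some accessible world.
At b: Dia (not p or r) requires not p or r at some successor in {b}.
  not p or r holds at b, so Dia (not p or r) is true at b.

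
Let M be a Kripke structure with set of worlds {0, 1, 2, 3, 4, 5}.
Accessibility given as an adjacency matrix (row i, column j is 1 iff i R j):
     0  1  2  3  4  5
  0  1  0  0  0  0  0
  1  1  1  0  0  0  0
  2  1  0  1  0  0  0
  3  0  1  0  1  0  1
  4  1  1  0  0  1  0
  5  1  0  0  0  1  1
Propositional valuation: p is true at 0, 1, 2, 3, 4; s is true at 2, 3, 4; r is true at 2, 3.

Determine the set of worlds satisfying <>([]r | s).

Let φ = <>([]r | s). Evaluate φ at each world:
  0 (successors {0}): φ is false.
  1 (successors {0, 1}): φ is false.
  2 (successors {0, 2}): φ is true.
  3 (successors {1, 3, 5}): φ is true.
  4 (successors {0, 1, 4}): φ is true.
  5 (successors {0, 4, 5}): φ is true.
For instance, at 3:
  At 3: <>([]r | s) requires []r | s at some successor in {1, 3, 5}.
    []r | s holds at 3, so <>([]r | s) is true at 3.
      At 3: []r is false, s is true, so []r | s is true.
Satisfying worlds: {2, 3, 4, 5}

2, 3, 4, 5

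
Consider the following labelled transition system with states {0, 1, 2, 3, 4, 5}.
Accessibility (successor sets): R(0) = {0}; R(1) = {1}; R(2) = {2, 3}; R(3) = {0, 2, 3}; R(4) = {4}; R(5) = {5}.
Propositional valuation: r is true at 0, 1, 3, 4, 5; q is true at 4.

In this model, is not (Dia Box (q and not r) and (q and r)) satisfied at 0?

Yes

Recall that Box ψ holds at a world iff ψ holds at every accessible world, and Dia ψ holds iff ψ holds at some accessible world.
At 0: Dia Box (q and not r) and (q and r) is false, so not (Dia Box (q and not r) and (q and r)) is true.
  At 0: Dia Box (q and not r) is false, q and r is false, so Dia Box (q and not r) and (q and r) is false.
    At 0: Dia Box (q and not r) requires Box (q and not r) at some successor in {0}.
      At 0: Box (q and not r) is false.
    So Dia Box (q and not r) is false at 0.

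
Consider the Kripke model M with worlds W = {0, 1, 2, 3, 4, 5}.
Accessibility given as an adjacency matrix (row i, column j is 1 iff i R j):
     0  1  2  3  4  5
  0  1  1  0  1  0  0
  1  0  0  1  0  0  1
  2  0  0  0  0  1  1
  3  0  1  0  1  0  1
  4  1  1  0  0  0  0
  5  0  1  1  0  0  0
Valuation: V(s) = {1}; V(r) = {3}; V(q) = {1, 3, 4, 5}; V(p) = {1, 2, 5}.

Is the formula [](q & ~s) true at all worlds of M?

No

Recall that []ψ holds at a world iff ψ holds at every accessible world, and <>ψ holds iff ψ holds at some accessible world.
Let φ = [](q & ~s). Evaluate φ at each world:
  0 (successors {0, 1, 3}): φ is false.
  1 (successors {2, 5}): φ is false.
  2 (successors {4, 5}): φ is true.
  3 (successors {1, 3, 5}): φ is false.
  4 (successors {0, 1}): φ is false.
  5 (successors {1, 2}): φ is false.
Detail at 0 (counterexample):
  At 0: [](q & ~s) requires q & ~s at every successor {0, 1, 3}.
    q & ~s fails at 0, so [](q & ~s) is false at 0.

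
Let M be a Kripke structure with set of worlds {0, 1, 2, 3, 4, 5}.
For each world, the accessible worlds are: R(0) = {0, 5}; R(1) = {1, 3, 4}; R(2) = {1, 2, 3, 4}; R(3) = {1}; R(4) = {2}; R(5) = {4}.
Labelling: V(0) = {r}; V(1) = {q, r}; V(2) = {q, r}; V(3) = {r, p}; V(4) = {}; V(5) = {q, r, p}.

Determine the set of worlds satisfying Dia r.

Let φ = Dia r. Evaluate φ at each world:
  0 (successors {0, 5}): φ is true.
  1 (successors {1, 3, 4}): φ is true.
  2 (successors {1, 2, 3, 4}): φ is true.
  3 (successors {1}): φ is true.
  4 (successors {2}): φ is true.
  5 (successors {4}): φ is false.
For instance, at 5:
  At 5: Dia r requires r at some successor in {4}.
    At 4: r is false.
  So Dia r is false at 5.
Satisfying worlds: {0, 1, 2, 3, 4}

0, 1, 2, 3, 4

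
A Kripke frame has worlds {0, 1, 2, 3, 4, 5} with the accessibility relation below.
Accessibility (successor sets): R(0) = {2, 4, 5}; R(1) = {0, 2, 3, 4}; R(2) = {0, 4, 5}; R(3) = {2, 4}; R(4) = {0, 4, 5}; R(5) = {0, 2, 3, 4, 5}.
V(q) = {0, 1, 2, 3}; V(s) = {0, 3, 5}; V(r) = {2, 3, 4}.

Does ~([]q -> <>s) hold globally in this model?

Let φ = ~([]q -> <>s). Evaluate φ at each world:
  0 (successors {2, 4, 5}): φ is false.
  1 (successors {0, 2, 3, 4}): φ is false.
  2 (successors {0, 4, 5}): φ is false.
  3 (successors {2, 4}): φ is false.
  4 (successors {0, 4, 5}): φ is false.
  5 (successors {0, 2, 3, 4, 5}): φ is false.
Detail at 0 (counterexample):
  At 0: []q -> <>s is true, so ~([]q -> <>s) is false.
    At 0: []q is false, <>s is true, so []q -> <>s is true.
      At 0: []q requires q at every successor {2, 4, 5}.
        q fails at 4, so []q is false at 0.
      At 0: <>s requires s at some successor in {2, 4, 5}.
        s holds at 5, so <>s is true at 0.

No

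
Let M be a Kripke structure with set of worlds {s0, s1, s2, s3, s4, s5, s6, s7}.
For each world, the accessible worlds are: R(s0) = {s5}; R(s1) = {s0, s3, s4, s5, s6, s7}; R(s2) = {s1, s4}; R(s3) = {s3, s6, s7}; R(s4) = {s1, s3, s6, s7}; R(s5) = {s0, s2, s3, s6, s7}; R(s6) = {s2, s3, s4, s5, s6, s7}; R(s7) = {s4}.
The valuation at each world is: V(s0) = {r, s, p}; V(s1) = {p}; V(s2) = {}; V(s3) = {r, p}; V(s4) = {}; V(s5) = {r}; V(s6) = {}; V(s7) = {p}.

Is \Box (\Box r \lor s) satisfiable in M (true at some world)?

No

Let φ = \Box (\Box r \lor s). Evaluate φ at each world:
  s0 (successors {s5}): φ is false.
  s1 (successors {s0, s3, s4, s5, s6, s7}): φ is false.
  s2 (successors {s1, s4}): φ is false.
  s3 (successors {s3, s6, s7}): φ is false.
  s4 (successors {s1, s3, s6, s7}): φ is false.
  s5 (successors {s0, s2, s3, s6, s7}): φ is false.
  s6 (successors {s2, s3, s4, s5, s6, s7}): φ is false.
  s7 (successors {s4}): φ is false.
For instance, at s7:
  At s7: \Box (\Box r \lor s) requires \Box r \lor s at every successor {s4}.
    \Box r \lor s fails at s4, so \Box (\Box r \lor s) is false at s7.
      At s4: \Box r is false, s is false, so \Box r \lor s is false.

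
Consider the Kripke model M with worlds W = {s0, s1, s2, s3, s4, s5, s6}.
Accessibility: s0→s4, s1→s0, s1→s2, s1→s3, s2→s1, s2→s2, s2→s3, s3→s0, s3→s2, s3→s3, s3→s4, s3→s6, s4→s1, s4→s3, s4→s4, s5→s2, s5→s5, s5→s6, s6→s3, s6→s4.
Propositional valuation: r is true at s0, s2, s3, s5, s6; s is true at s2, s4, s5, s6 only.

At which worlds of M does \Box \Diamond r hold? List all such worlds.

Let φ = \Box \Diamond r. Evaluate φ at each world:
  s0 (successors {s4}): φ is true.
  s1 (successors {s0, s2, s3}): φ is false.
  s2 (successors {s1, s2, s3}): φ is true.
  s3 (successors {s0, s2, s3, s4, s6}): φ is false.
  s4 (successors {s1, s3, s4}): φ is true.
  s5 (successors {s2, s5, s6}): φ is true.
  s6 (successors {s3, s4}): φ is true.
For instance, at s6:
  At s6: \Box \Diamond r requires \Diamond r at every successor {s3, s4}.
      At s3: \Diamond r requires r at some successor in {s0, s2, s3, s4, s6}.
        r holds at s0, so \Diamond r is true at s3.
      At s4: \Diamond r requires r at some successor in {s1, s3, s4}.
        r holds at s3, so \Diamond r is true at s4.
  So \Box \Diamond r is true at s6.
Satisfying worlds: {s0, s2, s4, s5, s6}

s0, s2, s4, s5, s6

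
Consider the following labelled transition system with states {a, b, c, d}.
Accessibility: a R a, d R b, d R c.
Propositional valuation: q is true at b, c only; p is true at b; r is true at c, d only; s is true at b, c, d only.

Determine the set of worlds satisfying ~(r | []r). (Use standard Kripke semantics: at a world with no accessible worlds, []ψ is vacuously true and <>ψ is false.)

a

Let φ = ~(r | []r). Evaluate φ at each world:
  a (successors {a}): φ is true.
  b (successors ∅): φ is false.
  c (successors ∅): φ is false.
  d (successors {b, c}): φ is false.
For instance, at a:
  At a: r | []r is false, so ~(r | []r) is true.
    At a: r is false, []r is false, so r | []r is false.
      At a: []r requires r at every successor {a}.
        r fails at a, so []r is false at a.
Satisfying worlds: {a}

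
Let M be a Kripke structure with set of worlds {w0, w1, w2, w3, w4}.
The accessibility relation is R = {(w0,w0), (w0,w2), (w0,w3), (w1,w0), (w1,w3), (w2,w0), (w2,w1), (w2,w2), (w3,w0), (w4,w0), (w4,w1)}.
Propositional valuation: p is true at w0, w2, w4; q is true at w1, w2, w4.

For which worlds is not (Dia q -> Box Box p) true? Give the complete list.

w0, w2, w4

Recall that Box ψ holds at a world iff ψ holds at every accessible world, and Dia ψ holds iff ψ holds at some accessible world.
Let φ = not (Dia q -> Box Box p). Evaluate φ at each world:
  w0 (successors {w0, w2, w3}): φ is true.
  w1 (successors {w0, w3}): φ is false.
  w2 (successors {w0, w1, w2}): φ is true.
  w3 (successors {w0}): φ is false.
  w4 (successors {w0, w1}): φ is true.
For instance, at w1:
  At w1: Dia q -> Box Box p is true, so not (Dia q -> Box Box p) is false.
    At w1: Dia q is false, Box Box p is false, so Dia q -> Box Box p is true.
      At w1: Dia q requires q at some successor in {w0, w3}.
        At w0: q is false.
        At w3: q is false.
      So Dia q is false at w1.
      At w1: Box Box p requires Box p at every successor {w0, w3}.
        Box p fails at w0, so Box Box p is false at w1.
Satisfying worlds: {w0, w2, w4}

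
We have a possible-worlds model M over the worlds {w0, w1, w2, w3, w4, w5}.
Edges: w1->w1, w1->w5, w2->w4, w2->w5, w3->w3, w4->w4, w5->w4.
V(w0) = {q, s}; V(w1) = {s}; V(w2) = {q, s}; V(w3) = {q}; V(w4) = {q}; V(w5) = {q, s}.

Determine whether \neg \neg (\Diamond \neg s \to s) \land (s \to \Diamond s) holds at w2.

At w2: \neg \neg (\Diamond \neg s \to s) is true, s \to \Diamond s is true, so \neg \neg (\Diamond \neg s \to s) \land (s \to \Diamond s) is true.
  At w2: \neg (\Diamond \neg s \to s) is false, so \neg \neg (\Diamond \neg s \to s) is true.
    At w2: \Diamond \neg s \to s is true, so \neg (\Diamond \neg s \to s) is false.
      At w2: \Diamond \neg s is true, s is true, so \Diamond \neg s \to s is true.
  At w2: s is true, \Diamond s is true, so s \to \Diamond s is true.
    At w2: \Diamond s requires s at some successor in {w4, w5}.
      s holds at w5, so \Diamond s is true at w2.

Yes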